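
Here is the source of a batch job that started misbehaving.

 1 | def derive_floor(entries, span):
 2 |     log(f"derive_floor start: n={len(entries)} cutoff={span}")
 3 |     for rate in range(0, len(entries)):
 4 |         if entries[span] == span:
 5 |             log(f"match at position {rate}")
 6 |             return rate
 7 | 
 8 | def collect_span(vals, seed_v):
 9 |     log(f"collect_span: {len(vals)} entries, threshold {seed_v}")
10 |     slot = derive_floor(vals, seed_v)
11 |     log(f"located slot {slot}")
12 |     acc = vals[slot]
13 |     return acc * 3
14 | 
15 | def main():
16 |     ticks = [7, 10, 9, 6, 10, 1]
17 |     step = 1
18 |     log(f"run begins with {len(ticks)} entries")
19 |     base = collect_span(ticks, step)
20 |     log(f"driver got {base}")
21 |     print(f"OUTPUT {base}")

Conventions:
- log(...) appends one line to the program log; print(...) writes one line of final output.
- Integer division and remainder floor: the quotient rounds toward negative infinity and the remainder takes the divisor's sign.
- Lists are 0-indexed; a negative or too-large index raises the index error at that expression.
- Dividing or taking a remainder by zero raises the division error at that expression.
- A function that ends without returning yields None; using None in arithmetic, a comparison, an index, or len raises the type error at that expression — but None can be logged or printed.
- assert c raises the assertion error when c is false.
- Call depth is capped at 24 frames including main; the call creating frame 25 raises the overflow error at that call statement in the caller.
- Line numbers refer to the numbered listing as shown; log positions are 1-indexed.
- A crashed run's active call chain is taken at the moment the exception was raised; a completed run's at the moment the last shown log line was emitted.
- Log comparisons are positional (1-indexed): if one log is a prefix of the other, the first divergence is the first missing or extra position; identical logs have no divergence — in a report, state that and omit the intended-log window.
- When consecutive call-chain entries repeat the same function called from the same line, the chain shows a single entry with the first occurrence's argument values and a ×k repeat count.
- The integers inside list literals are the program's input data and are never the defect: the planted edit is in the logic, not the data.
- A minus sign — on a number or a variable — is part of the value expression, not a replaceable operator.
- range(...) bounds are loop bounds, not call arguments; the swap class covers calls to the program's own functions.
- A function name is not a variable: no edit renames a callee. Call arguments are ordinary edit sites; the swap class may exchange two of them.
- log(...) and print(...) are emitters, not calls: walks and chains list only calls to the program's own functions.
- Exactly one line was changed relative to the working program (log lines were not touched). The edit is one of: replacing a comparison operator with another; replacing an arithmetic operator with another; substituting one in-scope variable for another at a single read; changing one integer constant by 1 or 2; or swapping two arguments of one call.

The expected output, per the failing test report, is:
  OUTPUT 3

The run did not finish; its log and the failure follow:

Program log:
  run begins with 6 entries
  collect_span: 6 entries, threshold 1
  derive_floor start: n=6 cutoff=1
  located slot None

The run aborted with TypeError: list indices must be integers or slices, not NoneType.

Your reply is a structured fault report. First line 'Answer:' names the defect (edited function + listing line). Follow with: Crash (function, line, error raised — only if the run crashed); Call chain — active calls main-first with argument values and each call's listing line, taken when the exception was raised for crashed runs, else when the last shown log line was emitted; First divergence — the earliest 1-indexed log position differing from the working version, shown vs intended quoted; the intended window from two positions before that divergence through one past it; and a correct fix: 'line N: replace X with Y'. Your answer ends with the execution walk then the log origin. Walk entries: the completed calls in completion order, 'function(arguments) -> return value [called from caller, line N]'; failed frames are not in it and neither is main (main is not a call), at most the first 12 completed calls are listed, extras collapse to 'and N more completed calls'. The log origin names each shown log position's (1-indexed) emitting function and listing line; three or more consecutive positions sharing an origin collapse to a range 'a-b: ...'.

Answer: the defect is in derive_floor at line 4.
The tell: The earliest visible damage is log position 4 — 'located slot None' rather than the intended 'match at position 5'.
Crash: collect_span, line 12, TypeError.
Call chain: main -> collect_span([7, 10, 9, 6, 10, 1], 1) (called at line 19).
First divergence: position 4 — the shown line 'located slot None' should read 'match at position 5'.
Intended log window:
  2: collect_span: 6 entries, threshold 1
  3: derive_floor start: n=6 cutoff=1
  4: match at position 5
  5: located slot 5
Execution walk:
  derive_floor([7, 10, 9, 6, 10, 1], 1) -> None  [called from collect_span, line 10]
Log line origins:
  1: from main, line 18
  2: from collect_span, line 9
  3: from derive_floor, line 2
  4: from collect_span, line 11
A correct fix: line 4: replace `entries[span]` with `entries[rate]`.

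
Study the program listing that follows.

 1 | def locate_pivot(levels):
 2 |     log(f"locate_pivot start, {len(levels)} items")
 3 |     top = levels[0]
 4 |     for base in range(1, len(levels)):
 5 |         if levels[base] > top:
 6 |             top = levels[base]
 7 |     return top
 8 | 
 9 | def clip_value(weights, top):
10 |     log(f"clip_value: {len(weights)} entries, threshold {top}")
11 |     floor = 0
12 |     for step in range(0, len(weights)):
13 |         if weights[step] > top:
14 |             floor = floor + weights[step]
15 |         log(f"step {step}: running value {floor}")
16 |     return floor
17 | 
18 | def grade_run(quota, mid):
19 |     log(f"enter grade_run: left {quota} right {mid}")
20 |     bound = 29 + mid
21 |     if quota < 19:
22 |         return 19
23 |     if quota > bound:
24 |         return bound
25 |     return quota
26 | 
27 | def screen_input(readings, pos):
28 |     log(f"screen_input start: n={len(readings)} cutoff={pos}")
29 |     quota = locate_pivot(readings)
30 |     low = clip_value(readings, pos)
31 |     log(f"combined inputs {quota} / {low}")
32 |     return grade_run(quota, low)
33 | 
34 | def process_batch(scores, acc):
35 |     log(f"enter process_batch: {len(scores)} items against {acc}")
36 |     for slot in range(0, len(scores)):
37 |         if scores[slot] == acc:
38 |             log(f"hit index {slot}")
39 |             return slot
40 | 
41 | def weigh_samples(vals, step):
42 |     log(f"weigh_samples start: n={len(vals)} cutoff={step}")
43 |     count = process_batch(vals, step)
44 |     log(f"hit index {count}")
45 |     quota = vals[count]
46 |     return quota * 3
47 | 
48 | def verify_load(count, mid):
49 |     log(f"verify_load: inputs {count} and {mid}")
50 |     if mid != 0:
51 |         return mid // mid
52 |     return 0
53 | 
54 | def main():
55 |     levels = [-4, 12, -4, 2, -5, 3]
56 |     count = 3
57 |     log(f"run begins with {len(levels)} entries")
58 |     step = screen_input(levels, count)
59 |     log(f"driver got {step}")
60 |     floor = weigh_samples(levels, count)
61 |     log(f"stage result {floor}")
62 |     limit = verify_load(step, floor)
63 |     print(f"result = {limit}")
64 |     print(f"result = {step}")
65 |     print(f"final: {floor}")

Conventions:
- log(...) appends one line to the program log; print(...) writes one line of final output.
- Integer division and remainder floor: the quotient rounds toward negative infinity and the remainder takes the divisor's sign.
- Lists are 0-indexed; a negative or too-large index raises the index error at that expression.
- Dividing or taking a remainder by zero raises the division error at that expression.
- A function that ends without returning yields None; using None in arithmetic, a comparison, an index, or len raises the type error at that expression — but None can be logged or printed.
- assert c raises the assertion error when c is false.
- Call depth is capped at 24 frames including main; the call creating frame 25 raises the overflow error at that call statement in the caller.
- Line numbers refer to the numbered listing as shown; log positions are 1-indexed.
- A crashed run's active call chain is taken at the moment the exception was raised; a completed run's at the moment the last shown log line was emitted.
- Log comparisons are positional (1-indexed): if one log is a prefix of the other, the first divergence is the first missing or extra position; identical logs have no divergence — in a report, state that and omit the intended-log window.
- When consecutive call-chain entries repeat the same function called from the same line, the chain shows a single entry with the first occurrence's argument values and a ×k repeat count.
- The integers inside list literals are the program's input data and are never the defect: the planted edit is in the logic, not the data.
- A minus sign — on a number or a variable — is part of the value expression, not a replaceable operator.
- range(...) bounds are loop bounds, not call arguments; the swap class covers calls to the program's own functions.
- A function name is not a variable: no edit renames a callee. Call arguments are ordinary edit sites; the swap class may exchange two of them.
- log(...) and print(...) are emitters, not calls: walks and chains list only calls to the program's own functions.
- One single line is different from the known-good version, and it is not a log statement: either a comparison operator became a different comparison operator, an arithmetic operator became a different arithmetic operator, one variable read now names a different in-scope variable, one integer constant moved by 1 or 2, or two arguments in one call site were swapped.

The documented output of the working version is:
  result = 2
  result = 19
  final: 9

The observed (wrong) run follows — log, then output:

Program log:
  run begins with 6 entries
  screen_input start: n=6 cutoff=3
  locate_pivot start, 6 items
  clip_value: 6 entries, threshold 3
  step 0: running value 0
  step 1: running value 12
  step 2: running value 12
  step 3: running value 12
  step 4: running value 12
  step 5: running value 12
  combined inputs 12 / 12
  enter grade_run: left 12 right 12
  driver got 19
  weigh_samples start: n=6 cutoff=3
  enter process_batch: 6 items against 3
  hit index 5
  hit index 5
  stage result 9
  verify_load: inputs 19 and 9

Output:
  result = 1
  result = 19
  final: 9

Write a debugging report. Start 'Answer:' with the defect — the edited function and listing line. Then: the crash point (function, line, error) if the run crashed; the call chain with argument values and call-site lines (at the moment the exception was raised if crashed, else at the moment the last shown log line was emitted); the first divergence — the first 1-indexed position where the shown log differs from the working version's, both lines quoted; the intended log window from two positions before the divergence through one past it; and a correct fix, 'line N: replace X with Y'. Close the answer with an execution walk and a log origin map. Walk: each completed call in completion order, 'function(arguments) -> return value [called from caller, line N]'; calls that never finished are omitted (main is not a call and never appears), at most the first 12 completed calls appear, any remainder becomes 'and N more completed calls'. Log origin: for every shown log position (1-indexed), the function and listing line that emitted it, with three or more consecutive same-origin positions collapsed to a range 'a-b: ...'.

Answer: the defect is in verify_load at line 51.
Core observation: Nothing in the log betrays the bug — only the output does.
Call chain: main -> verify_load(19, 9) (called at line 62).
First divergence: none; the two logs match at every position.
Execution walk:
  locate_pivot([-4, 12, -4, 2, -5, 3]) -> 12  [called from screen_input, line 29]
  clip_value([-4, 12, -4, 2, -5, 3], 3) -> 12  [called from screen_input, line 30]
  grade_run(12, 12) -> 19  [called from screen_input, line 32]
  screen_input([-4, 12, -4, 2, -5, 3], 3) -> 19  [called from main, line 58]
  process_batch([-4, 12, -4, 2, -5, 3], 3) -> 5  [called from weigh_samples, line 43]
  weigh_samples([-4, 12, -4, 2, -5, 3], 3) -> 9  [called from main, line 60]
  verify_load(19, 9) -> 1  [called from main, line 62]
Log line origins:
  1 — main, line 57
  2 — screen_input, line 28
  3 — locate_pivot, line 2
  4 — clip_value, line 10
  5-10 — clip_value, line 15
  11 — screen_input, line 31
  12 — grade_run, line 19
  13 — main, line 59
  14 — weigh_samples, line 42
  15 — process_batch, line 35
  16 — process_batch, line 38
  17 — weigh_samples, line 44
  18 — main, line 61
  19 — verify_load, line 49
A correct fix: line 51: replace `mid // mid` with `count // mid`.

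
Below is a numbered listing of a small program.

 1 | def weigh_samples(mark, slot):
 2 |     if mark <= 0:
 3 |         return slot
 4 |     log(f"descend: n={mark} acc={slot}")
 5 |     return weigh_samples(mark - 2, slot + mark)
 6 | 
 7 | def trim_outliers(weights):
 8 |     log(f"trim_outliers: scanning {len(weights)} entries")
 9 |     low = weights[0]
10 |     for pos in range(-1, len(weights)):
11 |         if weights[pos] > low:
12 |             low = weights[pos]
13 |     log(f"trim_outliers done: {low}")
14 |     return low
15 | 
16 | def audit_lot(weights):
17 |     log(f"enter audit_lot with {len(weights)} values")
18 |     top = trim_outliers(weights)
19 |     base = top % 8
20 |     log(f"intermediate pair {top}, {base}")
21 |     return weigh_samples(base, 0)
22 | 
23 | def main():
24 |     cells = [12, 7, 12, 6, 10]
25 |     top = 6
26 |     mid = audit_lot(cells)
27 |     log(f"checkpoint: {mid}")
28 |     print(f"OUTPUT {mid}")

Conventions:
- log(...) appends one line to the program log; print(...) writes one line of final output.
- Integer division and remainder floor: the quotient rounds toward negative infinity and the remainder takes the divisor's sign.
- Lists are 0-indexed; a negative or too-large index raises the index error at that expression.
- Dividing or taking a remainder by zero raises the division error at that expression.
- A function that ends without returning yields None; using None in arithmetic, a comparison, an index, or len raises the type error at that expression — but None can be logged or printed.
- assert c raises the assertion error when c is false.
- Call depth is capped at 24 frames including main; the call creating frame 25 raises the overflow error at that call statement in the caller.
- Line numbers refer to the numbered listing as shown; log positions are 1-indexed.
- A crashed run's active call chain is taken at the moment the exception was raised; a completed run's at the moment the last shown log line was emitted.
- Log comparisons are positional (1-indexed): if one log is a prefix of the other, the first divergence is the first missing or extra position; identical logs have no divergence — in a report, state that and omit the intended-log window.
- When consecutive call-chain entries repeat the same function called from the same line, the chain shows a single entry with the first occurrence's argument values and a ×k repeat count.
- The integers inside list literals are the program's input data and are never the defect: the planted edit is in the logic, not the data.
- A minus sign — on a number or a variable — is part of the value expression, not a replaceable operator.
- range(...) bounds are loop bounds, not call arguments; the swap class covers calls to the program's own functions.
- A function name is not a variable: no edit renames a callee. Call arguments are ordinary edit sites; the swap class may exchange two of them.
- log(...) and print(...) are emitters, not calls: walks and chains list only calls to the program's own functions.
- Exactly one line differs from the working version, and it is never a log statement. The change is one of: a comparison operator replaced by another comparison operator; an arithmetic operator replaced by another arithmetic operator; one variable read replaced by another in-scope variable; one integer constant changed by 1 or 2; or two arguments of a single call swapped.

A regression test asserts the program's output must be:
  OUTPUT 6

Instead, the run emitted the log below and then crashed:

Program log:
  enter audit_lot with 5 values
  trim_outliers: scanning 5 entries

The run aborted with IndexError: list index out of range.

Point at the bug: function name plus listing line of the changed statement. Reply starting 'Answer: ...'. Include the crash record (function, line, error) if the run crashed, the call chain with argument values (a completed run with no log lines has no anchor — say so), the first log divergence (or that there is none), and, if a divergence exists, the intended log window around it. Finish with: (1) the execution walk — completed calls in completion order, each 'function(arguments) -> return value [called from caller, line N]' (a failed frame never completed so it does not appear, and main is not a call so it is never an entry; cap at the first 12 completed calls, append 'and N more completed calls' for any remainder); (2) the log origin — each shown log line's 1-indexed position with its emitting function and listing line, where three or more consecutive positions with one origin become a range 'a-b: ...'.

Answer: the defect is in trim_outliers at line 10.
Key fact: Only 2 log lines were emitted before the run died; the intended continuation was 'trim_outliers done: 12'.
Crash: trim_outliers, line 11, IndexError.
Call chain: main -> audit_lot([12, 7, 12, 6, 10]) (called at line 26) -> trim_outliers([12, 7, 12, 6, 10]) (called at line 18).
First divergence: position 3 (shown log ended at 2 lines; the working version continues: 'trim_outliers done: 12').
Intended log window:
  1: enter audit_lot with 5 values
  2: trim_outliers: scanning 5 entries
  3: trim_outliers done: 12
  4: intermediate pair 12, 4
Execution walk:
  (no call completed)
Log origins:
  1: emitted by audit_lot (line 17)
  2: emitted by trim_outliers (line 8)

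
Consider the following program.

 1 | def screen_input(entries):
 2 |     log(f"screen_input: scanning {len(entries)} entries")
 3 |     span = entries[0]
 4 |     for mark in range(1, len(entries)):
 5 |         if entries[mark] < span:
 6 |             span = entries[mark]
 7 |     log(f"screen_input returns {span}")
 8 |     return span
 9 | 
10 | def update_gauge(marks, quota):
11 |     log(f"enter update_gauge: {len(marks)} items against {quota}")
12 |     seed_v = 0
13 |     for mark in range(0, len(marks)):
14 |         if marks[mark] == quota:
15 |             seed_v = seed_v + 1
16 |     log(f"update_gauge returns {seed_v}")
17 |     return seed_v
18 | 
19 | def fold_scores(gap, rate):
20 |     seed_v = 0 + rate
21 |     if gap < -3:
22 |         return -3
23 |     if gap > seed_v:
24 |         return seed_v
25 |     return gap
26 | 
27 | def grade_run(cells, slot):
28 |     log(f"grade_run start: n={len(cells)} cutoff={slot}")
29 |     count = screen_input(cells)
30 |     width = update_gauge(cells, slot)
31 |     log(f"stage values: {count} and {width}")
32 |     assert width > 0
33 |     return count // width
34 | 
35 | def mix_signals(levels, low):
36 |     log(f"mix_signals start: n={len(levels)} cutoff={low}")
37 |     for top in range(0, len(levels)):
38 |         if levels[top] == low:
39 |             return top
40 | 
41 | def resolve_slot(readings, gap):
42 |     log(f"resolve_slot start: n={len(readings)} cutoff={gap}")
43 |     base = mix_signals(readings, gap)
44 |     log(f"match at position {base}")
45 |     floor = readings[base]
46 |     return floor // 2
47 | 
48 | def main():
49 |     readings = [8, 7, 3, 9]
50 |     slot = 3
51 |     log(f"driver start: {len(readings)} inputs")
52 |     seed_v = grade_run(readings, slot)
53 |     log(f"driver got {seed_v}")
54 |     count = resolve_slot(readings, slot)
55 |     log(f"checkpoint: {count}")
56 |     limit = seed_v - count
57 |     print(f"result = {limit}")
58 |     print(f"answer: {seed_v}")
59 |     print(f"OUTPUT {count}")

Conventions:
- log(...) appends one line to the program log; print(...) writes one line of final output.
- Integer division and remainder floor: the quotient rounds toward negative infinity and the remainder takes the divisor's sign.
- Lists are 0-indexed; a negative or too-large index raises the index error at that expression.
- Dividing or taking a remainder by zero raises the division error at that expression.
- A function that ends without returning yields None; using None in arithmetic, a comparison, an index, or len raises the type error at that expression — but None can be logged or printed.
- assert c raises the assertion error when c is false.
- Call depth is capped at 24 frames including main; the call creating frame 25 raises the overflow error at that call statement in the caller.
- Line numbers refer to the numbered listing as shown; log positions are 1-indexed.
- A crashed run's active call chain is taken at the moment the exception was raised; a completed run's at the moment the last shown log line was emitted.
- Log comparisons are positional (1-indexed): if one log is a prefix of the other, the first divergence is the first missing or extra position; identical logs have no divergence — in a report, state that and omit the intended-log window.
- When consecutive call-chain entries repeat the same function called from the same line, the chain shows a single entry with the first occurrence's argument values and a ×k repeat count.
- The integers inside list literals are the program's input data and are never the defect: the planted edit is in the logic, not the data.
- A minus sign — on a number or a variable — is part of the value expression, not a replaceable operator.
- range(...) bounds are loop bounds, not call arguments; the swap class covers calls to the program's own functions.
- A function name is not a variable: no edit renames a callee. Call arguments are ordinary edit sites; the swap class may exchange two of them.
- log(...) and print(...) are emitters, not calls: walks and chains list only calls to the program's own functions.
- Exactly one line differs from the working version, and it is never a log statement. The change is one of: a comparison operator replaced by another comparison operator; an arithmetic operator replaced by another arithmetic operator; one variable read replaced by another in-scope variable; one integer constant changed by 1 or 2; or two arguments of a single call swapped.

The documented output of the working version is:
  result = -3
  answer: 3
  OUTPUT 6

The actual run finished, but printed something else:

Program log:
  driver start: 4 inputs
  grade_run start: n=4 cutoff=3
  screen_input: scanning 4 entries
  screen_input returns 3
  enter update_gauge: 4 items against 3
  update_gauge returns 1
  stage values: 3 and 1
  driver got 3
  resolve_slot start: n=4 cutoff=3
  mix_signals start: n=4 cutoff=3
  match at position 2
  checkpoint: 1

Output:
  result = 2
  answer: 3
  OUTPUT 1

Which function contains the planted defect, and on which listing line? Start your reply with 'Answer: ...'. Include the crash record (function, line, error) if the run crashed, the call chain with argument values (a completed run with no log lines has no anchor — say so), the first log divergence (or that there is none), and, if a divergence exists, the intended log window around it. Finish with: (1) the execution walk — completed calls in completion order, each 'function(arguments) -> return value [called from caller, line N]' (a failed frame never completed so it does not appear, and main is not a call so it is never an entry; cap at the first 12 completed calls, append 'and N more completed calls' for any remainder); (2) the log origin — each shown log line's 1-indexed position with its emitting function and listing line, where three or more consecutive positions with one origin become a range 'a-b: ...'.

Answer: the defect is in resolve_slot at line 46.
Core observation: Log line 12 is where behavior first shows: 'checkpoint: 1' appears instead of 'checkpoint: 6'.
Call chain: main.
First divergence: position 12 — shown 'checkpoint: 1', intended 'checkpoint: 6'.
Intended log window:
  10: mix_signals start: n=4 cutoff=3
  11: match at position 2
  12: checkpoint: 6
Execution walk:
  screen_input([8, 7, 3, 9]) -> 3  [called from grade_run, line 29]
  update_gauge([8, 7, 3, 9], 3) -> 1  [called from grade_run, line 30]
  grade_run([8, 7, 3, 9], 3) -> 3  [called from main, line 52]
  mix_signals([8, 7, 3, 9], 3) -> 2  [called from resolve_slot, line 43]
  resolve_slot([8, 7, 3, 9], 3) -> 1  [called from main, line 54]
Log line origins:
  1: emitted by main (line 51)
  2: emitted by grade_run (line 28)
  3: emitted by screen_input (line 2)
  4: emitted by screen_input (line 7)
  5: emitted by update_gauge (line 11)
  6: emitted by update_gauge (line 16)
  7: emitted by grade_run (line 31)
  8: emitted by main (line 53)
  9: emitted by resolve_slot (line 42)
  10: emitted by mix_signals (line 36)
  11: emitted by resolve_slot (line 44)
  12: emitted by main (line 55)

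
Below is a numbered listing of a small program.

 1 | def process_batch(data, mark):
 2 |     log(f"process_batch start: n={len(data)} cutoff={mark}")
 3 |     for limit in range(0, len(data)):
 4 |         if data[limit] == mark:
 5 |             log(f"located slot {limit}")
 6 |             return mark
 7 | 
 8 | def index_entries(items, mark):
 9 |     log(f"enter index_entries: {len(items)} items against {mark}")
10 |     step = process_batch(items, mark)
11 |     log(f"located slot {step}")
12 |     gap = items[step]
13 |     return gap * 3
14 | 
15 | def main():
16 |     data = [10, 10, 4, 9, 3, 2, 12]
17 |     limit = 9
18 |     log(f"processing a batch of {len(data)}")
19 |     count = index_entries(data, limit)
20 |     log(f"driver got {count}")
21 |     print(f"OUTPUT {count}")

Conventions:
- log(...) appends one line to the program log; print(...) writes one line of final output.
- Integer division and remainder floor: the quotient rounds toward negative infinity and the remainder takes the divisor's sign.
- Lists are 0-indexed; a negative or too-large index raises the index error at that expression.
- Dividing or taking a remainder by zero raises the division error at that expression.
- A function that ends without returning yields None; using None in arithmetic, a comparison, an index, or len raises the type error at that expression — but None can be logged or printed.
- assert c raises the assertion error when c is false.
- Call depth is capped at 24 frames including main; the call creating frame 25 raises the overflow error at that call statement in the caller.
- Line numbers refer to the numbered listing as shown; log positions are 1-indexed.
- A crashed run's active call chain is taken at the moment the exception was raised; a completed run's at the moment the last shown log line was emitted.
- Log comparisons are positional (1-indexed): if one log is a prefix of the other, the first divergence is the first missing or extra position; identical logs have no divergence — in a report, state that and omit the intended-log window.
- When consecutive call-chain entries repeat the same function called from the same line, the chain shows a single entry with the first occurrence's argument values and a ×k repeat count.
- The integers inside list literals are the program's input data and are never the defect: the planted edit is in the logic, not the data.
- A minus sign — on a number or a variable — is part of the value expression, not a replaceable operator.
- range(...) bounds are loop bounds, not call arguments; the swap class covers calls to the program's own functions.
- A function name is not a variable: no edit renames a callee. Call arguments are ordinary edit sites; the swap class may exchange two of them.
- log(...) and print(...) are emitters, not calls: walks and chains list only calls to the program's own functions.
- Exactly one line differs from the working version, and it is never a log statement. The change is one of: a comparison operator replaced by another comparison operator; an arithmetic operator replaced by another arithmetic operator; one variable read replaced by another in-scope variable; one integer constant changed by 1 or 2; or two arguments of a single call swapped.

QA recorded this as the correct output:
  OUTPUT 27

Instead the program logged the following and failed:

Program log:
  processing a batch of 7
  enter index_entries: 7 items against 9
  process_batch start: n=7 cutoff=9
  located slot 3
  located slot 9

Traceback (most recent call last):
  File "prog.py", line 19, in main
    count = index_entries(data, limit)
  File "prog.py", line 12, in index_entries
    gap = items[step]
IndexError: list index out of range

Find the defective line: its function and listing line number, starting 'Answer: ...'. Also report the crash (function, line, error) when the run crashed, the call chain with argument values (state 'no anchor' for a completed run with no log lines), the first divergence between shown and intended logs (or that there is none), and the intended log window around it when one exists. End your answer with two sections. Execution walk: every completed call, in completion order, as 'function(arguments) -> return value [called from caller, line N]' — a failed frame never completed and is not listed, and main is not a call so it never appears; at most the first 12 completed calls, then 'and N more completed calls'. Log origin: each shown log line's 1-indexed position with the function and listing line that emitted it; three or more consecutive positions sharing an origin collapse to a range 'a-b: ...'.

Answer: the defect is in process_batch at line 6.
Key observation: Everything matches until log position 5, which reads 'located slot 9' in place of 'located slot 3'.
Crash: index_entries, line 12, IndexError.
Call chain: main -> index_entries([10, 10, 4, 9, 3, 2, 12], 9) (called at line 19).
First divergence: position 5 — shown 'located slot 9', intended 'located slot 3'.
Intended log window:
  3: process_batch start: n=7 cutoff=9
  4: located slot 3
  5: located slot 3
  6: driver got 27
Execution walk:
  process_batch([10, 10, 4, 9, 3, 2, 12], 9) -> 9  [called from index_entries, line 10]
Origin of each log line:
  1 — main, line 18
  2 — index_entries, line 9
  3 — process_batch, line 2
  4 — process_batch, line 5
  5 — index_entries, line 11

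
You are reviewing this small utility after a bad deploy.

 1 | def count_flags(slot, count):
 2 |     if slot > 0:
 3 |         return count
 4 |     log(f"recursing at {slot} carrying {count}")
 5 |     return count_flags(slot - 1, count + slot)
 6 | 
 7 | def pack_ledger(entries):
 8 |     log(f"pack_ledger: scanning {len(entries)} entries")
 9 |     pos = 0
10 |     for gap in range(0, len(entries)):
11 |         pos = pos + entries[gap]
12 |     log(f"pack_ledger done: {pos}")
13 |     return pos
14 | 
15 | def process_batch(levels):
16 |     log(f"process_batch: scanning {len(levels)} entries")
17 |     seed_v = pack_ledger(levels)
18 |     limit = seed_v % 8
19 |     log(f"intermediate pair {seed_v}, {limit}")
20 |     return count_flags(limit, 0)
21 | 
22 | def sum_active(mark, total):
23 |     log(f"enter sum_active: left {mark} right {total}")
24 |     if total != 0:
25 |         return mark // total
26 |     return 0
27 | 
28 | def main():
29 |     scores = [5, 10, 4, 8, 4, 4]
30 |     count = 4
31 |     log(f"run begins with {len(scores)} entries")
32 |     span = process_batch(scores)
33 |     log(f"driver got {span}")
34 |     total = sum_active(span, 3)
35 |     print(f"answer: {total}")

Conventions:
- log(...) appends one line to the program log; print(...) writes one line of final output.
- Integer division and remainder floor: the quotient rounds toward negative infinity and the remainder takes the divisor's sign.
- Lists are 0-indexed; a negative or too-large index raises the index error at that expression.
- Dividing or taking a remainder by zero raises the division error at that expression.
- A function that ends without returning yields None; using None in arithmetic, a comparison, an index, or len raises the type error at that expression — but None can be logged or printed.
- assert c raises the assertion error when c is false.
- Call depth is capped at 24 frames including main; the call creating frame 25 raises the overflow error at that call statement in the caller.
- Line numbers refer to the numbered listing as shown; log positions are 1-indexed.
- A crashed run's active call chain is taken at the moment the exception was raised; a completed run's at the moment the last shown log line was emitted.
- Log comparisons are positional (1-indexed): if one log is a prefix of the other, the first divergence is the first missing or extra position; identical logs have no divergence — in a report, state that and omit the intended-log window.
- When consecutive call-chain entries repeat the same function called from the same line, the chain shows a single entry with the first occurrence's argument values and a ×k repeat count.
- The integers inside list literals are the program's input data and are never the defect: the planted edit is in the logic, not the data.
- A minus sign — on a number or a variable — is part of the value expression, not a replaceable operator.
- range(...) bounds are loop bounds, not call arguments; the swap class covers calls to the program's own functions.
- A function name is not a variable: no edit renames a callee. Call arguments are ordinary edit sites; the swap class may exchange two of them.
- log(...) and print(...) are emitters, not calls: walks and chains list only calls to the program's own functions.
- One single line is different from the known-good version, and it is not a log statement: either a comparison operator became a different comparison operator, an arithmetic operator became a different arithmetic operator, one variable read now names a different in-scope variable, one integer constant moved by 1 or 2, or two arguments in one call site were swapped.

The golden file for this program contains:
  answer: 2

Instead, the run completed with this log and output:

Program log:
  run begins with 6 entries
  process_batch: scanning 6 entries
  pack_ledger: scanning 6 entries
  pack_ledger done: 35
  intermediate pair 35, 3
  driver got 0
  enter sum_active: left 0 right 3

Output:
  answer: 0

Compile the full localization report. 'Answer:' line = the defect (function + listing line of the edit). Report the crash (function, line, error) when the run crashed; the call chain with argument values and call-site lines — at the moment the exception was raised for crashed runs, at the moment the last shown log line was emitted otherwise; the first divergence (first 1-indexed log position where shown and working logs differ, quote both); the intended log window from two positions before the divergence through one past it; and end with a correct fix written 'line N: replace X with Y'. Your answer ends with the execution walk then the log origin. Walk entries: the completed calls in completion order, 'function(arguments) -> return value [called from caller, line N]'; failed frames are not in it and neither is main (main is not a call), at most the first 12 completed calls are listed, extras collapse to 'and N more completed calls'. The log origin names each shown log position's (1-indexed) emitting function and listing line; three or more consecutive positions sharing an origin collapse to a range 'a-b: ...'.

Answer: the defect is in count_flags at line 2.
Key observation: The earliest visible damage is log position 6 — 'driver got 0' rather than the intended 'recursing at 3 carrying 0'.
Call chain: main -> sum_active(0, 3) (called at line 34).
First divergence: at position 6 the run shows 'driver got 0' where the working version logs 'recursing at 3 carrying 0'.
Intended log window:
  4: pack_ledger done: 35
  5: intermediate pair 35, 3
  6: recursing at 3 carrying 0
  7: recursing at 2 carrying 3
Execution walk:
  pack_ledger([5, 10, 4, 8, 4, 4]) -> 35  [called from process_batch, line 17]
  count_flags(3, 0) -> 0  [called from process_batch, line 20]
  process_batch([5, 10, 4, 8, 4, 4]) -> 0  [called from main, line 32]
  sum_active(0, 3) -> 0  [called from main, line 34]
Log origin:
  1: from main, line 31
  2: from process_batch, line 16
  3: from pack_ledger, line 8
  4: from pack_ledger, line 12
  5: from process_batch, line 19
  6: from main, line 33
  7: from sum_active, line 23
A correct fix: line 2: replace `>` with `<=`.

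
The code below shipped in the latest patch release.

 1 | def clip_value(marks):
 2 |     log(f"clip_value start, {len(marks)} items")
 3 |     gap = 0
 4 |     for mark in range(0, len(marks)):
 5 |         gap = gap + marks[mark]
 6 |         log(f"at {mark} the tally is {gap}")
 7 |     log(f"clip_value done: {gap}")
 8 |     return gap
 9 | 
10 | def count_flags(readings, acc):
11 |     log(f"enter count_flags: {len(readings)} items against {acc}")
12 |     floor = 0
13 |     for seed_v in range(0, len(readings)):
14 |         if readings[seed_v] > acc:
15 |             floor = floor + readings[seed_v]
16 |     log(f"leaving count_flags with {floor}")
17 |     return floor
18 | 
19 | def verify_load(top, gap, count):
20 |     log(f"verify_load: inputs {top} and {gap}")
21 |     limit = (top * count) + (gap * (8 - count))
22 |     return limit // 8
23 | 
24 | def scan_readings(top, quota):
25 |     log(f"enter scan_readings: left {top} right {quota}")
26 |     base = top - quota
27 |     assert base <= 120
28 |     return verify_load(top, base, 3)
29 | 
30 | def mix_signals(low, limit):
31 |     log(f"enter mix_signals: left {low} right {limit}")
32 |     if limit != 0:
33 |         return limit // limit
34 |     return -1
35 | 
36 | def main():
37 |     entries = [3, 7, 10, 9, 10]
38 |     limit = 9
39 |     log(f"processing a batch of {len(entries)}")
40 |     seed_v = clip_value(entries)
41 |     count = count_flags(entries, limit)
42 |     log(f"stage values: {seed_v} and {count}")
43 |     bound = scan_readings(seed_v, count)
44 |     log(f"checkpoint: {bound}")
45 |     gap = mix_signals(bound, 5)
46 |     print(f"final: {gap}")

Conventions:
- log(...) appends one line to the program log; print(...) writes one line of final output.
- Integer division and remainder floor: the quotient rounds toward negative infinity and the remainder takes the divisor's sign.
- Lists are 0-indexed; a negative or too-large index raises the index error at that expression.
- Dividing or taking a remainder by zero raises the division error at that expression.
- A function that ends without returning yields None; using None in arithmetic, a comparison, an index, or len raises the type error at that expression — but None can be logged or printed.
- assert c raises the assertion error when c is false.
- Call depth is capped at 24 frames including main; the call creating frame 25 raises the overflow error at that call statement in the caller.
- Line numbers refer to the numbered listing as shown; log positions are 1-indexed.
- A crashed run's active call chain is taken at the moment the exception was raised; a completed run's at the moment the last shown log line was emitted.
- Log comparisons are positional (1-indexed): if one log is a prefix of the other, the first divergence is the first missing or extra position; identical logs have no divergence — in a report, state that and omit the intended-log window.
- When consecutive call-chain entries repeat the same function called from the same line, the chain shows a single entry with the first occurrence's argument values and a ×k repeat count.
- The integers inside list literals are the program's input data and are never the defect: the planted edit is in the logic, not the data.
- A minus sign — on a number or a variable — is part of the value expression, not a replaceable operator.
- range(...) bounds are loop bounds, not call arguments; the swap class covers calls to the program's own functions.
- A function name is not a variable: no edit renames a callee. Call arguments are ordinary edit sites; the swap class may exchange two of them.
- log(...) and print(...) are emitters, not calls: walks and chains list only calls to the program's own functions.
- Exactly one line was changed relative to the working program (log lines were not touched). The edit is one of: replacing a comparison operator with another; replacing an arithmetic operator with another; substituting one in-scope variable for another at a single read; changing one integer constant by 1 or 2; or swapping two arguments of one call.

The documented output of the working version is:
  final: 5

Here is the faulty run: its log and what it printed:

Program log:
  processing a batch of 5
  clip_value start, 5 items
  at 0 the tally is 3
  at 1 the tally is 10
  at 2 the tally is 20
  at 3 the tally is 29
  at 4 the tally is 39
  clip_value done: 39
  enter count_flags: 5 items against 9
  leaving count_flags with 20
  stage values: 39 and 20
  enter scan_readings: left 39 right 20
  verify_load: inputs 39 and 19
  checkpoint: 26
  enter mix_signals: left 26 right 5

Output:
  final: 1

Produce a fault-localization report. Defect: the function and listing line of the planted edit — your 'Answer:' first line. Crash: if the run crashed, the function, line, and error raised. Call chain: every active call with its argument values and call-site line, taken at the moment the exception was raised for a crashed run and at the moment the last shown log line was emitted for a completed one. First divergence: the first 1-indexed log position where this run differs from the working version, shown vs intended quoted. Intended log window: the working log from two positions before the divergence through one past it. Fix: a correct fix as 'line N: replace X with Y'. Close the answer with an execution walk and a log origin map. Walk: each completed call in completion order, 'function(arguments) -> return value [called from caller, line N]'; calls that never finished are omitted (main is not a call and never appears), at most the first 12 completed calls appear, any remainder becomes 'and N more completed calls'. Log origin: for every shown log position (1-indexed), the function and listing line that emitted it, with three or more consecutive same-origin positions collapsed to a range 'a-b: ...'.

Answer: the defect is in mix_signals at line 33.
Key observation: Nothing in the log betrays the bug — only the output does.
Call chain: main -> mix_signals(26, 5) (called at line 45).
First divergence: there is none — every log position agrees.
Execution walk:
  clip_value([3, 7, 10, 9, 10]) -> 39  [called from main, line 40]
  count_flags([3, 7, 10, 9, 10], 9) -> 20  [called from main, line 41]
  verify_load(39, 19, 3) -> 26  [called from scan_readings, line 28]
  scan_readings(39, 20) -> 26  [called from main, line 43]
  mix_signals(26, 5) -> 1  [called from main, line 45]
Log origins:
  1: emitted by main (line 39)
  2: emitted by clip_value (line 2)
  3-7: emitted by clip_value (line 6)
  8: emitted by clip_value (line 7)
  9: emitted by count_flags (line 11)
  10: emitted by count_flags (line 16)
  11: emitted by main (line 42)
  12: emitted by scan_readings (line 25)
  13: emitted by verify_load (line 20)
  14: emitted by main (line 44)
  15: emitted by mix_signals (line 31)
A correct fix: line 33: replace `limit // limit` with `low // limit`.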